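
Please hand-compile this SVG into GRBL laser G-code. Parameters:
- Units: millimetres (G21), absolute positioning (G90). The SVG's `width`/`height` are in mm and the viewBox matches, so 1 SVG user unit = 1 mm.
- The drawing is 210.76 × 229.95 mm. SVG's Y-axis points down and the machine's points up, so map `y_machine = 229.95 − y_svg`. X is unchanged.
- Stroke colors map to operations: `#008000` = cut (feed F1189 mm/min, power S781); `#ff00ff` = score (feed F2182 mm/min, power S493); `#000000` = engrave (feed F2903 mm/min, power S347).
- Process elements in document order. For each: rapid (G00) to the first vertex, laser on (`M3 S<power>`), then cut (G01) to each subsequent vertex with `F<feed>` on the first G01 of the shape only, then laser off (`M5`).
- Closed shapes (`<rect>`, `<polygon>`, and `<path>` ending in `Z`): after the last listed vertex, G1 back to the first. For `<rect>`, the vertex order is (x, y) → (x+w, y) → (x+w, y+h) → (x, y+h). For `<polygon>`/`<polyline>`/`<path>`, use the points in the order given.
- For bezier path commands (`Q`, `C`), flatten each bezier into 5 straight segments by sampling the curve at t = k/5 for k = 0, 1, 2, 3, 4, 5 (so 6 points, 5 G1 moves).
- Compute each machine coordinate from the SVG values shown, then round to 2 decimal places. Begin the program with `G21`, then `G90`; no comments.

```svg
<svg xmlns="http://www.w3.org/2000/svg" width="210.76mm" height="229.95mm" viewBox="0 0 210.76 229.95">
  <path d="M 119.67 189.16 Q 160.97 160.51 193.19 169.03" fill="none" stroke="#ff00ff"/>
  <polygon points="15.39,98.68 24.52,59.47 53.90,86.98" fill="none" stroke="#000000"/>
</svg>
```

G21
G90
G00 X119.67 Y40.79
M3 S493
G01 X135.83 Y50.76 F2182
G01 X151.26 Y57.76
G01 X165.96 Y61.79
G01 X179.94 Y62.84
G01 X193.19 Y60.92
M5
G00 X15.39 Y131.27
M3 S347
G01 X24.52 Y170.48 F2903
G01 X53.90 Y142.97
G01 X15.39 Y131.27
M5

viewBox `0 0 210.76 229.95` with mm width/height → 1 unit = 1 mm. Flip: y_m = 229.95 − y_svg.

**Shape 1** — `<path>` quadratic bezier, stroke `#ff00ff` → score (S493, F2182). Control points (SVG): P0=(119.67,189.16), P1=(160.97,160.51), P2=(193.19,169.03); sampled at t=k/5. Machine vertices: (119.67,40.79) → (135.83,50.76) → (151.26,57.76) → (165.96,61.79) → (179.94,62.84) → (193.19,60.92). Open path.

**Shape 2** — `<polygon>` regular polygon, stroke `#000000` → engrave (S347, F2903). Machine vertices: (15.39,131.27) → (24.52,170.48) → (53.90,142.97) → (15.39,131.27). Closed: final G1 returns to the first vertex.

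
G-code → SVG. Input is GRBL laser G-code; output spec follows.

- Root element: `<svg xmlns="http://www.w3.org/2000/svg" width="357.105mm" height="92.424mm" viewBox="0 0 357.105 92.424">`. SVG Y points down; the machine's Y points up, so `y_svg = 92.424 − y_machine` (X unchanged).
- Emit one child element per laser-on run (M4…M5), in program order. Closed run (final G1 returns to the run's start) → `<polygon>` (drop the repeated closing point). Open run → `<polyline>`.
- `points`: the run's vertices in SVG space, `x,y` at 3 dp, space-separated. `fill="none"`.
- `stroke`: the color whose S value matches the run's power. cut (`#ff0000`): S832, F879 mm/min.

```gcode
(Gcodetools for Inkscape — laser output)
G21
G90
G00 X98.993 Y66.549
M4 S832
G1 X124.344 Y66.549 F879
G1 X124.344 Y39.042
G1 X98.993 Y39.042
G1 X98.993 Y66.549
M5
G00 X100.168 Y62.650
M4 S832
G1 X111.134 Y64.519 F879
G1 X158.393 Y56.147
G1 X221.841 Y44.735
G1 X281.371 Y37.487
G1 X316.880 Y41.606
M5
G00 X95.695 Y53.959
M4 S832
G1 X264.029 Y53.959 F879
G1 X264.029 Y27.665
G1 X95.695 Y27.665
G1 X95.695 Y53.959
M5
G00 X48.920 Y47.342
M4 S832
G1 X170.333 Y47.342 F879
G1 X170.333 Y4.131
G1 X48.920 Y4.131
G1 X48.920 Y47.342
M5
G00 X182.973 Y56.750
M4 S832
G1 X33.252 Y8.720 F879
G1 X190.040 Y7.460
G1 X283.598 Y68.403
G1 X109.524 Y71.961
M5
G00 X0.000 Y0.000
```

<svg xmlns="http://www.w3.org/2000/svg" width="357.105mm" height="92.424mm" viewBox="0 0 357.105 92.424">
  <polygon points="98.993,25.875 124.344,25.875 124.344,53.382 98.993,53.382" fill="none" stroke="#ff0000"/>
  <polyline points="100.168,29.774 111.134,27.905 158.393,36.277 221.841,47.689 281.371,54.937 316.880,50.818" fill="none" stroke="#ff0000"/>
  <polygon points="95.695,38.465 264.029,38.465 264.029,64.759 95.695,64.759" fill="none" stroke="#ff0000"/>
  <polygon points="48.920,45.082 170.333,45.082 170.333,88.293 48.920,88.293" fill="none" stroke="#ff0000"/>
  <polyline points="182.973,35.674 33.252,83.704 190.040,84.964 283.598,24.021 109.524,20.463" fill="none" stroke="#ff0000"/>
</svg>

Machine Y-up, SVG Y-down with viewBox height 92.424, so y_svg = 92.424 − y_machine; X carries over. Every run uses S832, so all elements get stroke `#ff0000` (cut).

Run 1: The run returns to its start, so emit a `<polygon>` with points (Y-flipped): 98.993,25.875 124.344,25.875 124.344,53.382 98.993,53.382.

Run 2: The run is open, so emit a `<polyline>` with points (Y-flipped): 100.168,29.774 111.134,27.905 158.393,36.277 221.841,47.689 281.371,54.937 316.880,50.818.

Run 3: The run returns to its start, so emit a `<polygon>` with points (Y-flipped): 95.695,38.465 264.029,38.465 264.029,64.759 95.695,64.759.

Run 4: The run returns to its start, so emit a `<polygon>` with points (Y-flipped): 48.920,45.082 170.333,45.082 170.333,88.293 48.920,88.293.

Run 5: The run is open, so emit a `<polyline>` with points (Y-flipped): 182.973,35.674 33.252,83.704 190.040,84.964 283.598,24.021 109.524,20.463.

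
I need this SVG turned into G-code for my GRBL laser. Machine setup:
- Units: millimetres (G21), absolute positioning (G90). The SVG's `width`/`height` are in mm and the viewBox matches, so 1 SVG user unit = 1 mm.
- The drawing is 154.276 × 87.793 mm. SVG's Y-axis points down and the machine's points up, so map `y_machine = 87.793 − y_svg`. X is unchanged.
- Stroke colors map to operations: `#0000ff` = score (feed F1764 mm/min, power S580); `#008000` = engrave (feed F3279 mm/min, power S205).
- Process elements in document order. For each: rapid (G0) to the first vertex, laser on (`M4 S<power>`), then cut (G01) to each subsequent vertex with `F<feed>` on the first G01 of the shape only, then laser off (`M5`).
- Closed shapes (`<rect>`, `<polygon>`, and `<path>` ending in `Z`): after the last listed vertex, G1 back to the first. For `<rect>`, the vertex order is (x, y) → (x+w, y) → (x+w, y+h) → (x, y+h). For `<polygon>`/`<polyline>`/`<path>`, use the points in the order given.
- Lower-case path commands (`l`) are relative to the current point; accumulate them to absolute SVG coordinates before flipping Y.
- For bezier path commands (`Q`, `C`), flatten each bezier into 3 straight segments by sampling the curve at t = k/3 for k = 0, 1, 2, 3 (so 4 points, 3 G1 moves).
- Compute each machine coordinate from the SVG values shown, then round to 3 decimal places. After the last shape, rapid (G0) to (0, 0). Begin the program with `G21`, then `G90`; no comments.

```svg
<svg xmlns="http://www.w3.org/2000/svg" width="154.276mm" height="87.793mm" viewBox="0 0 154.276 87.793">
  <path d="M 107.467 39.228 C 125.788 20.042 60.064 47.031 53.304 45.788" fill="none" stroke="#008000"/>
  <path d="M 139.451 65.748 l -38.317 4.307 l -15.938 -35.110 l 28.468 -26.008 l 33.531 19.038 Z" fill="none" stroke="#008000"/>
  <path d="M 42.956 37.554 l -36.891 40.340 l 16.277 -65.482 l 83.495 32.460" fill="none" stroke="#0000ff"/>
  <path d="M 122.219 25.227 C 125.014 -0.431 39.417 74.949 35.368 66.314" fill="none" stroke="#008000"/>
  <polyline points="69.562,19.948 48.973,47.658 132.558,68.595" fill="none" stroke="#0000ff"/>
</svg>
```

Since the viewBox matches the mm dimensions, user units are millimetres directly. The only transform is the Y-flip y_m = 87.793 − y_svg.

Shape 1 is a cubic bezier drawn with `<path>`. Its stroke #008000 means engrave at S205, F3279. After flipping Y the toolpath is (107.467,48.565) → (103.070,55.115) → (74.422,47.417) → (53.304,42.005).

Shape 2 is a regular polygon drawn with `<path>`. Its stroke #008000 means engrave at S205, F3279. After flipping Y the toolpath is (139.451,22.045) → (101.134,17.738) → (85.196,52.848) → (113.664,78.856) → (147.195,59.818) → (139.451,22.045), returning to the start.

Shape 3 is a open polyline drawn with `<path>`. Its stroke #0000ff means score at S580, F1764. After flipping Y the toolpath is (42.956,50.239) → (6.065,9.899) → (22.342,75.381) → (105.837,42.921).

Shape 4 is a cubic bezier drawn with `<path>`. Its stroke #008000 means engrave at S205, F3279. After flipping Y the toolpath is (122.219,62.566) → (101.844,61.398) → (60.306,33.995) → (35.368,21.479).

Shape 5 is a open polyline drawn with `<polyline>`. Its stroke #0000ff means score at S580, F1764. After flipping Y the toolpath is (69.562,67.845) → (48.973,40.135) → (132.558,19.198).

G21
G90
G0 X107.467 Y48.565
M4 S205
G01 X103.070 Y55.115 F3279
G01 X74.422 Y47.417
G01 X53.304 Y42.005
M5
G0 X139.451 Y22.045
M4 S205
G01 X101.134 Y17.738 F3279
G01 X85.196 Y52.848
G01 X113.664 Y78.856
G01 X147.195 Y59.818
G01 X139.451 Y22.045
M5
G0 X42.956 Y50.239
M4 S580
G01 X6.065 Y9.899 F1764
G01 X22.342 Y75.381
G01 X105.837 Y42.921
M5
G0 X122.219 Y62.566
M4 S205
G01 X101.844 Y61.398 F3279
G01 X60.306 Y33.995
G01 X35.368 Y21.479
M5
G0 X69.562 Y67.845
M4 S580
G01 X48.973 Y40.135 F1764
G01 X132.558 Y19.198
M5
G0 X0.000 Y0.000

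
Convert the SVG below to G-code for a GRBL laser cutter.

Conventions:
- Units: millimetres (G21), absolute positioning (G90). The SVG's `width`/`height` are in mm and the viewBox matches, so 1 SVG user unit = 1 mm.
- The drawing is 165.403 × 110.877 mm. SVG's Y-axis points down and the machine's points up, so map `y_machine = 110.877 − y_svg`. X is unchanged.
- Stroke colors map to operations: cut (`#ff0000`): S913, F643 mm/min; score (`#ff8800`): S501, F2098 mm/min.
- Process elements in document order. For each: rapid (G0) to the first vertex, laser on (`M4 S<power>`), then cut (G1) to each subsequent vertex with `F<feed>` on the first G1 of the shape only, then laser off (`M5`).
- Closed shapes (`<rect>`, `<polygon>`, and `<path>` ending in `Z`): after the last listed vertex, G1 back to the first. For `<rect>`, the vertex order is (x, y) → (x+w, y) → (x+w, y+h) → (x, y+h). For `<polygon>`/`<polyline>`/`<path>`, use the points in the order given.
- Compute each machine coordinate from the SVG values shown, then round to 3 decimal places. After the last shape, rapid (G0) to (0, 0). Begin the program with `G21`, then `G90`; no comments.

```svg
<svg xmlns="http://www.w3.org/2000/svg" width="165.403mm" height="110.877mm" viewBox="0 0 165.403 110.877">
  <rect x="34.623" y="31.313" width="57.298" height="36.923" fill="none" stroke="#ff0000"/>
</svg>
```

G21
G90
G0 X34.623 Y79.564
M4 S913
G1 X91.921 Y79.564 F643
G1 X91.921 Y42.641
G1 X34.623 Y42.641
G1 X34.623 Y79.564
M5
G0 X0.000 Y0.000

viewBox `0 0 165.403 110.877` with mm width/height → 1 unit = 1 mm. Flip: y_m = 110.877 − y_svg.

**Shape 1** — `<rect>` rectangle, stroke `#ff0000` → cut (S913, F643). Machine vertices: (34.623,79.564) → (91.921,79.564) → (91.921,42.641) → (34.623,42.641) → (34.623,79.564). Closed: final G1 returns to the first vertex.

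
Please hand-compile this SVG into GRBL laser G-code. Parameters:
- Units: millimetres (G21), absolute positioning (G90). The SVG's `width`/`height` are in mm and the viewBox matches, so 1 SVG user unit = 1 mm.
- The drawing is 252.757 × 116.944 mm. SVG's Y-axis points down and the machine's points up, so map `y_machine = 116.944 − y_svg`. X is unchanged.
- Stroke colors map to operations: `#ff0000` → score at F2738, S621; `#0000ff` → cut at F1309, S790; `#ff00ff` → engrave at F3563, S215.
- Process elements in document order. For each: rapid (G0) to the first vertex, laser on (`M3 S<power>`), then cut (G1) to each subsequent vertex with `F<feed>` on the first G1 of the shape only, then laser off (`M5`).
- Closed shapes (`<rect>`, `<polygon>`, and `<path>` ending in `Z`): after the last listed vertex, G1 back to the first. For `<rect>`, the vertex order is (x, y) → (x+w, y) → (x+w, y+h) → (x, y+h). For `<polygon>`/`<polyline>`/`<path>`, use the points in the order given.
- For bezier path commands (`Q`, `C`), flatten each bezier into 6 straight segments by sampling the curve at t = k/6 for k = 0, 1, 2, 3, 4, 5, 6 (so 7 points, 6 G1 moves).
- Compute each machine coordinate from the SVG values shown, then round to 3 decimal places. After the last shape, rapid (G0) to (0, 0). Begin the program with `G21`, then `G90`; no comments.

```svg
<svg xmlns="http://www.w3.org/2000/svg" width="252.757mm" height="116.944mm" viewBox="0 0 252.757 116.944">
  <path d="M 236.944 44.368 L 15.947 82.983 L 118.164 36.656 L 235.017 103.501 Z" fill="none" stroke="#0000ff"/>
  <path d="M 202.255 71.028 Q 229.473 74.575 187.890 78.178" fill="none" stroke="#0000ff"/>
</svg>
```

G21
G90
G0 X236.944 Y72.576
M3 S790
G1 X15.947 Y33.961 F1309
G1 X118.164 Y80.288
G1 X235.017 Y13.443
G1 X236.944 Y72.576
M5
G0 X202.255 Y45.916
M3 S790
G1 X209.417 Y44.732 F1309
G1 X212.756 Y43.545
G1 X212.273 Y42.355
G1 X207.967 Y41.162
G1 X199.840 Y39.965
G1 X187.890 Y38.766
M5
G0 X0.000 Y0.000

1 u = 1 mm; y_m = 116.944 − y.

[1] `<path>` closed polygon, #0000ff→cut S790 F1309: (236.944,72.576) → (15.947,33.961) → (118.164,80.288) → (235.017,13.443) → (236.944,72.576) (closed)

[2] `<path>` quadratic bezier, #0000ff→cut S790 F1309: (202.255,45.916) → (209.417,44.732) → (212.756,43.545) → (212.273,42.355) → (207.967,41.162) → (199.840,39.965) → (187.890,38.766)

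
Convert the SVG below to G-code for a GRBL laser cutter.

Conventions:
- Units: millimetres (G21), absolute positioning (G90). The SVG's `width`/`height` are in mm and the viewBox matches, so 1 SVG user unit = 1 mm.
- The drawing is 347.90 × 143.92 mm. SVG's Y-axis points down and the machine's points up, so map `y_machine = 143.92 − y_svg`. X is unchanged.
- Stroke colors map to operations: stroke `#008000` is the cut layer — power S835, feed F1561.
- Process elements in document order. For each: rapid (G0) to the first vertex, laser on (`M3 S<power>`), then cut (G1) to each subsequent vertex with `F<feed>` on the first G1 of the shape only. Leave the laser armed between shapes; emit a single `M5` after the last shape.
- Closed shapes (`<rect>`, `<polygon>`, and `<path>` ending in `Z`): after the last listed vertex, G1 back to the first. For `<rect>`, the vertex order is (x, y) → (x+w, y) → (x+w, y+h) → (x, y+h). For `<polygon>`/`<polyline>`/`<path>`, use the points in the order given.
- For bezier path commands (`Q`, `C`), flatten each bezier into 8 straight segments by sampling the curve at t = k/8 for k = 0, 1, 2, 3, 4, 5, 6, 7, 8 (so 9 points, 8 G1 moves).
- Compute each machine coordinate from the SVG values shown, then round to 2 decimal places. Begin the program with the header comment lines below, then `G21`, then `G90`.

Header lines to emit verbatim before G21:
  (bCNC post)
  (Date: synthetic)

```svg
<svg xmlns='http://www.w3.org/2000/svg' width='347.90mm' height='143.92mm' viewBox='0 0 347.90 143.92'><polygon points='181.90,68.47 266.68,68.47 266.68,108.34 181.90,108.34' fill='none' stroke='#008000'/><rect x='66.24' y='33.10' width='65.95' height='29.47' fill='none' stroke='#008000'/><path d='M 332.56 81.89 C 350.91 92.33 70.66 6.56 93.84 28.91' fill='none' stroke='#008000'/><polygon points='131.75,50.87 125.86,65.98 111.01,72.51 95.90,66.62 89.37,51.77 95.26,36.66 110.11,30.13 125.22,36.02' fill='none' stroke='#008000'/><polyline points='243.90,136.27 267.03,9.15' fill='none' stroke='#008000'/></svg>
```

(bCNC post)
(Date: synthetic)
G21
G90
G0 X181.90 Y75.45
M3 S835
G1 X266.68 Y75.45 F1561
G1 X266.68 Y35.58
G1 X181.90 Y35.58
G1 X181.90 Y75.45
G0 X66.24 Y110.82
M3 S835
G1 X132.19 Y110.82 F1561
G1 X132.19 Y81.35
G1 X66.24 Y81.35
G1 X66.24 Y110.82
G0 X332.56 Y62.03
M3 S835
G1 X326.62 Y62.23 F1561
G1 X299.74 Y69.05
G1 X258.98 Y80.10
G1 X211.39 Y92.99
G1 X164.02 Y105.32
G1 X123.94 Y114.69
G1 X98.19 Y118.72
G1 X93.84 Y115.01
G0 X131.75 Y93.05
M3 S835
G1 X125.86 Y77.94 F1561
G1 X111.01 Y71.41
G1 X95.90 Y77.30
G1 X89.37 Y92.15
G1 X95.26 Y107.26
G1 X110.11 Y113.79
G1 X125.22 Y107.90
G1 X131.75 Y93.05
G0 X243.90 Y7.65
M3 S835
G1 X267.03 Y134.77 F1561
M5

viewBox `0 0 347.90 143.92` with mm width/height → 1 unit = 1 mm. Flip: y_m = 143.92 − y_svg.

**Shape 1** — `<polygon>` rectangle, stroke `#008000` → cut (S835, F1561). Machine vertices: (181.90,75.45) → (266.68,75.45) → (266.68,35.58) → (181.90,35.58) → (181.90,75.45). Closed: final G1 returns to the first vertex.

**Shape 2** — `<rect>` rectangle, stroke `#008000` → cut (S835, F1561). Machine vertices: (66.24,110.82) → (132.19,110.82) → (132.19,81.35) → (66.24,81.35) → (66.24,110.82). Closed: final G1 returns to the first vertex.

**Shape 3** — `<path>` cubic bezier, stroke `#008000` → cut (S835, F1561). Control points (SVG): P0=(332.56,81.89), P1=(350.91,92.33), P2=(70.66,6.56), P3=(93.84,28.91); sampled at t=k/8. Machine vertices: (332.56,62.03) → (326.62,62.23) → (299.74,69.05) → (258.98,80.10) → (211.39,92.99) → (164.02,105.32) → (123.94,114.69) → (98.19,118.72) → (93.84,115.01). Open path.

**Shape 4** — `<polygon>` regular polygon, stroke `#008000` → cut (S835, F1561). Machine vertices: (131.75,93.05) → (125.86,77.94) → (111.01,71.41) → (95.90,77.30) → (89.37,92.15) → (95.26,107.26) → (110.11,113.79) → (125.22,107.90) → (131.75,93.05). Closed: final G1 returns to the first vertex.

**Shape 5** — `<polyline>` line segment, stroke `#008000` → cut (S835, F1561). Machine vertices: (243.90,7.65) → (267.03,134.77). Open path.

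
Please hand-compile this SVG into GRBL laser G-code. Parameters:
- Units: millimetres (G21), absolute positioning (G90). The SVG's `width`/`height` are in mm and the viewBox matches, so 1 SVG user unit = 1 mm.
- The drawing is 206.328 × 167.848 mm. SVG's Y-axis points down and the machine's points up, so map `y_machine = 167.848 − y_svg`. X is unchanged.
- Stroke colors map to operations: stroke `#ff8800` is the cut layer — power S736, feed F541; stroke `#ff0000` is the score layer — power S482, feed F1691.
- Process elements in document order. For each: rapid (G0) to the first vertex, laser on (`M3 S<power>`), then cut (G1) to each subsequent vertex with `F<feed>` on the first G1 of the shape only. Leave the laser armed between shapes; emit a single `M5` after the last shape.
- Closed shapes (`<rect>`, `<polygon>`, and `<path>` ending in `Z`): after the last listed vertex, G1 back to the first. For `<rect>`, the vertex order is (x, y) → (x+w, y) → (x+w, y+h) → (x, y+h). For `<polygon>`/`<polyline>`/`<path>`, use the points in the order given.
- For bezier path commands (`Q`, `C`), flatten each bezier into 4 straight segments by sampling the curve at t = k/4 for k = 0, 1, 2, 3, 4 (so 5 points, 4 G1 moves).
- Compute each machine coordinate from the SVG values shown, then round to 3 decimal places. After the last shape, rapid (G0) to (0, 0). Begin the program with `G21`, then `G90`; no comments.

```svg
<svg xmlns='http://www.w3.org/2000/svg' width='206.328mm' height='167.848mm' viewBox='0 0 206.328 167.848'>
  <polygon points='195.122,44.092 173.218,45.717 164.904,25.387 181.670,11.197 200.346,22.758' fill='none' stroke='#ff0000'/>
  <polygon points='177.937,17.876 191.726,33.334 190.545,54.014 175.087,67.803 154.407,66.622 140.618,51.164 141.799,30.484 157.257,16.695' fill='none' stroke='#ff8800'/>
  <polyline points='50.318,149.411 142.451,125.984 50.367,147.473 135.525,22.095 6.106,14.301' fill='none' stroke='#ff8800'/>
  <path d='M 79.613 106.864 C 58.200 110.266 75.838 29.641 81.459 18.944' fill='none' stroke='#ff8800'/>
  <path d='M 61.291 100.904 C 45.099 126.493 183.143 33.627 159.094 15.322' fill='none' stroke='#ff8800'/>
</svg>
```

G21
G90
G0 X195.122 Y123.756
M3 S482
G1 X173.218 Y122.131 F1691
G1 X164.904 Y142.461
G1 X181.670 Y156.651
G1 X200.346 Y145.090
G1 X195.122 Y123.756
G0 X177.937 Y149.972
M3 S736
G1 X191.726 Y134.514 F541
G1 X190.545 Y113.834
G1 X175.087 Y100.045
G1 X154.407 Y101.226
G1 X140.618 Y116.684
G1 X141.799 Y137.364
G1 X157.257 Y151.153
G1 X177.937 Y149.972
G0 X50.318 Y18.437
M3 S736
G1 X142.451 Y41.864 F541
G1 X50.367 Y20.375
G1 X135.525 Y145.753
G1 X6.106 Y153.547
G0 X79.613 Y60.984
M3 S736
G1 X70.077 Y71.782 F541
G1 X70.398 Y99.657
G1 X75.788 Y130.175
G1 X81.459 Y148.904
G0 X61.291 Y66.944
M3 S736
G1 X73.124 Y66.947 F541
G1 X113.139 Y93.275
G1 X151.681 Y127.833
G1 X159.094 Y152.526
M5
G0 X0.000 Y0.000

1 u = 1 mm; y_m = 167.848 − y.

[1] `<polygon>` regular polygon, #ff0000→score S482 F1691: (195.122,123.756) → (173.218,122.131) → (164.904,142.461) → (181.670,156.651) → (200.346,145.090) → (195.122,123.756) (closed)

[2] `<polygon>` regular polygon, #ff8800→cut S736 F541: (177.937,149.972) → (191.726,134.514) → (190.545,113.834) → (175.087,100.045) → (154.407,101.226) → (140.618,116.684) → (141.799,137.364) → (157.257,151.153) → (177.937,149.972) (closed)

[3] `<polyline>` open polyline, #ff8800→cut S736 F541: (50.318,18.437) → (142.451,41.864) → (50.367,20.375) → (135.525,145.753) → (6.106,153.547)

[4] `<path>` cubic bezier, #ff8800→cut S736 F541: (79.613,60.984) → (70.077,71.782) → (70.398,99.657) → (75.788,130.175) → (81.459,148.904)

[5] `<path>` cubic bezier, #ff8800→cut S736 F541: (61.291,66.944) → (73.124,66.947) → (113.139,93.275) → (151.681,127.833) → (159.094,152.526)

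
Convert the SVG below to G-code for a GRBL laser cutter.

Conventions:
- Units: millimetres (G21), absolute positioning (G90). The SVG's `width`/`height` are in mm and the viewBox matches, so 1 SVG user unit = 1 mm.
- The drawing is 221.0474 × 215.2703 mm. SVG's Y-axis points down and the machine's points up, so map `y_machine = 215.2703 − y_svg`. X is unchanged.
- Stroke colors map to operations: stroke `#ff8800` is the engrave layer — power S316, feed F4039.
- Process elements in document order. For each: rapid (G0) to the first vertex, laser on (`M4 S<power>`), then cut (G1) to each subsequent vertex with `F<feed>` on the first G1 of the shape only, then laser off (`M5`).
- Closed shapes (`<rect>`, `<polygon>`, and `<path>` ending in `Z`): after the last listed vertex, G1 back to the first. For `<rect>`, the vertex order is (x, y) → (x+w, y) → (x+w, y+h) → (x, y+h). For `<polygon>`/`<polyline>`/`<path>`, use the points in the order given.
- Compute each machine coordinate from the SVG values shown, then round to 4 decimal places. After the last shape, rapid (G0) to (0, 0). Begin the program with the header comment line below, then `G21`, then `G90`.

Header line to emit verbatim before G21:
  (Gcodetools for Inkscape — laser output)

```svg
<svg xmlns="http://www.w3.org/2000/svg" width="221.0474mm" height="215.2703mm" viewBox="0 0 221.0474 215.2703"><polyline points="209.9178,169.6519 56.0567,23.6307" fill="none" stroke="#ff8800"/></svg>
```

(Gcodetools for Inkscape — laser output)
G21
G90
G0 X209.9178 Y45.6184
M4 S316
G1 X56.0567 Y191.6396 F4039
M5
G0 X0.0000 Y0.0000

Since the viewBox matches the mm dimensions, user units are millimetres directly. The only transform is the Y-flip y_m = 215.2703 − y_svg.

Shape 1 is a line segment drawn with `<polyline>`. Its stroke #ff8800 means engrave at S316, F4039. After flipping Y the toolpath is (209.9178,45.6184) → (56.0567,191.6396).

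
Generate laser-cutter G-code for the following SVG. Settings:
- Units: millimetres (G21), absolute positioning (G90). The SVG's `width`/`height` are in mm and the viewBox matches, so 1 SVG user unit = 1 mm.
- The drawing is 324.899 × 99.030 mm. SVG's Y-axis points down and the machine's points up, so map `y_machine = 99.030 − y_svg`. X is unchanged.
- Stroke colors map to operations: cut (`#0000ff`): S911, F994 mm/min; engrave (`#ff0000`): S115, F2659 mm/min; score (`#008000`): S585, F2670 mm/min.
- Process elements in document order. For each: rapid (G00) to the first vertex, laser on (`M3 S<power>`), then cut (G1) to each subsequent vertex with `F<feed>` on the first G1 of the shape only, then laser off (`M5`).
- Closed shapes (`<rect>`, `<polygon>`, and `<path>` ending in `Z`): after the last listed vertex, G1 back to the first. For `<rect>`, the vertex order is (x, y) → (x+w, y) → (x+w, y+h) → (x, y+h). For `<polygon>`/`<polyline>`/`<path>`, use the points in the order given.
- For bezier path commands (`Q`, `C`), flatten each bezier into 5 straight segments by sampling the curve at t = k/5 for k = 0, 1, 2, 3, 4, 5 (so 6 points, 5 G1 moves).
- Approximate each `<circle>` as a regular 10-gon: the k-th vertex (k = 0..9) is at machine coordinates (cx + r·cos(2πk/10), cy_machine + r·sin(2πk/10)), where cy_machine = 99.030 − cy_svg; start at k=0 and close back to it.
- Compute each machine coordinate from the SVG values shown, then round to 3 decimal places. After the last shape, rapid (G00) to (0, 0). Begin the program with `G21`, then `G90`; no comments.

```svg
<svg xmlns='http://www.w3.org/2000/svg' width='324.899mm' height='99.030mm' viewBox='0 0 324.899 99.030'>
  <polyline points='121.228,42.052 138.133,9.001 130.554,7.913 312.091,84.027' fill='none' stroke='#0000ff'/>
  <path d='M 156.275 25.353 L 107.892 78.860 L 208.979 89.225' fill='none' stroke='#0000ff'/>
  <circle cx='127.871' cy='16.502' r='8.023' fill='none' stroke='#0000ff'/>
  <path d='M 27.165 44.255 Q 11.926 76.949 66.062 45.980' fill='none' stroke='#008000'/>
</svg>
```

1 u = 1 mm; y_m = 99.030 − y.

[1] `<polyline>` open polyline, #0000ff→cut S911 F994: (121.228,56.978) → (138.133,90.029) → (130.554,91.117) → (312.091,15.003)

[2] `<path>` open polyline, #0000ff→cut S911 F994: (156.275,73.677) → (107.892,20.170) → (208.979,9.805)

[3] `<circle>` circle, #0000ff→cut S911 F994: (135.894,82.528) → (134.362,87.244) → (130.350,90.158) → (125.392,90.158) → (121.380,87.244) → (119.848,82.528) → (121.380,77.812) → (125.392,74.898) → (130.350,74.898) → (134.362,77.812) → (135.894,82.528) (closed)

[4] `<path>` quadratic bezier, #008000→score S585 F2670: (27.165,54.775) → (23.844,44.244) → (26.074,38.806) → (33.853,38.461) → (47.183,43.209) → (66.062,53.050)

G21
G90
G00 X121.228 Y56.978
M3 S911
G1 X138.133 Y90.029 F994
G1 X130.554 Y91.117
G1 X312.091 Y15.003
M5
G00 X156.275 Y73.677
M3 S911
G1 X107.892 Y20.170 F994
G1 X208.979 Y9.805
M5
G00 X135.894 Y82.528
M3 S911
G1 X134.362 Y87.244 F994
G1 X130.350 Y90.158
G1 X125.392 Y90.158
G1 X121.380 Y87.244
G1 X119.848 Y82.528
G1 X121.380 Y77.812
G1 X125.392 Y74.898
G1 X130.350 Y74.898
G1 X134.362 Y77.812
G1 X135.894 Y82.528
M5
G00 X27.165 Y54.775
M3 S585
G1 X23.844 Y44.244 F2670
G1 X26.074 Y38.806
G1 X33.853 Y38.461
G1 X47.183 Y43.209
G1 X66.062 Y53.050
M5
G00 X0.000 Y0.000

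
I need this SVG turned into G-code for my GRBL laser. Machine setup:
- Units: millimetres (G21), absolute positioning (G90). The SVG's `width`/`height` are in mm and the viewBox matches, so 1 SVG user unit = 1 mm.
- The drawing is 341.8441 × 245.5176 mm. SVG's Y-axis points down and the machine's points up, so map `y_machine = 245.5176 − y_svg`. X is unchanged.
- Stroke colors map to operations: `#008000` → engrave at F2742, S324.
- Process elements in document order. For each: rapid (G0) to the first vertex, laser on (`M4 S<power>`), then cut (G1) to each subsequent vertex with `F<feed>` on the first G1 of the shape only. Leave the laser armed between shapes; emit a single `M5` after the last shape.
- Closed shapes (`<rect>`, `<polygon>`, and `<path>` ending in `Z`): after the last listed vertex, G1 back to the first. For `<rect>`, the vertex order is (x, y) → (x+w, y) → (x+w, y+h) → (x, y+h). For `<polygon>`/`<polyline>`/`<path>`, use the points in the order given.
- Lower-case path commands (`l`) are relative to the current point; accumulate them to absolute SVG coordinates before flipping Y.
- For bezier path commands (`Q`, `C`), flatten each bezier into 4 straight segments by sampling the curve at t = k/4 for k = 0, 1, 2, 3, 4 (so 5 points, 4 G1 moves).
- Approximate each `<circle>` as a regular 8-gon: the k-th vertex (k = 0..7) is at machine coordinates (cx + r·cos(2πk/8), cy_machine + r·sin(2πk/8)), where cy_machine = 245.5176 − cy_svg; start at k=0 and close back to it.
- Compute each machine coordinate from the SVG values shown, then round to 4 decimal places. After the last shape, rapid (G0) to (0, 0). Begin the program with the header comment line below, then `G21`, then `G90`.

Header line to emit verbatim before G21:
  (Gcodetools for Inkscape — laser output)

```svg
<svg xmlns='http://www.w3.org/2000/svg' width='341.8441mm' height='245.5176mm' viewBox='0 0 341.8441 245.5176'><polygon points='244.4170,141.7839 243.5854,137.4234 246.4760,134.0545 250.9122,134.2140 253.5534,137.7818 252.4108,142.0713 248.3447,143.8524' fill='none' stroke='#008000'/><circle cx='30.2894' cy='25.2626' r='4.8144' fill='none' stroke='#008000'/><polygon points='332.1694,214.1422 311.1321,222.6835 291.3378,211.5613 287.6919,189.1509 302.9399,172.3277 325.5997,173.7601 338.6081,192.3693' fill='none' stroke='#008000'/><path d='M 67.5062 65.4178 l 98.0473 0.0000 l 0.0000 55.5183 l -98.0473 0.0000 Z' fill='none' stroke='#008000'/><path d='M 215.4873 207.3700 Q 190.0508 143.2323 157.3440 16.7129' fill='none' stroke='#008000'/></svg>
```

(Gcodetools for Inkscape — laser output)
G21
G90
G0 X244.4170 Y103.7337
M4 S324
G1 X243.5854 Y108.0942 F2742
G1 X246.4760 Y111.4631
G1 X250.9122 Y111.3036
G1 X253.5534 Y107.7358
G1 X252.4108 Y103.4463
G1 X248.3447 Y101.6652
G1 X244.4170 Y103.7337
G0 X35.1038 Y220.2550
M4 S324
G1 X33.6937 Y223.6593 F2742
G1 X30.2894 Y225.0694
G1 X26.8851 Y223.6593
G1 X25.4750 Y220.2550
G1 X26.8851 Y216.8507
G1 X30.2894 Y215.4406
G1 X33.6937 Y216.8507
G1 X35.1038 Y220.2550
G0 X332.1694 Y31.3754
M4 S324
G1 X311.1321 Y22.8341 F2742
G1 X291.3378 Y33.9563
G1 X287.6919 Y56.3667
G1 X302.9399 Y73.1899
G1 X325.5997 Y71.7575
G1 X338.6081 Y53.1483
G1 X332.1694 Y31.3754
G0 X67.5062 Y180.0998
M4 S324
G1 X165.5535 Y180.0998 F2742
G1 X165.5535 Y124.5815
G1 X67.5062 Y124.5815
G1 X67.5062 Y180.0998
G0 X215.4873 Y38.1476
M4 S324
G1 X202.3147 Y74.1153 F2742
G1 X188.2332 Y117.8807
G1 X173.2430 Y169.4439
G1 X157.3440 Y228.8047
M5
G0 X0.0000 Y0.0000

1 u = 1 mm; y_m = 245.5176 − y.

[1] `<polygon>` regular polygon, #008000→engrave S324 F2742: (244.4170,103.7337) → (243.5854,108.0942) → (246.4760,111.4631) → (250.9122,111.3036) → (253.5534,107.7358) → (252.4108,103.4463) → (248.3447,101.6652) → (244.4170,103.7337) (closed)

[2] `<circle>` circle, #008000→engrave S324 F2742: (35.1038,220.2550) → (33.6937,223.6593) → (30.2894,225.0694) → (26.8851,223.6593) → (25.4750,220.2550) → (26.8851,216.8507) → (30.2894,215.4406) → (33.6937,216.8507) → (35.1038,220.2550) (closed)

[3] `<polygon>` regular polygon, #008000→engrave S324 F2742: (332.1694,31.3754) → (311.1321,22.8341) → (291.3378,33.9563) → (287.6919,56.3667) → (302.9399,73.1899) → (325.5997,71.7575) → (338.6081,53.1483) → (332.1694,31.3754) (closed)

[4] `<path>` rectangle, #008000→engrave S324 F2742: (67.5062,180.0998) → (165.5535,180.0998) → (165.5535,124.5815) → (67.5062,124.5815) → (67.5062,180.0998) (closed)

[5] `<path>` quadratic bezier, #008000→engrave S324 F2742: (215.4873,38.1476) → (202.3147,74.1153) → (188.2332,117.8807) → (173.2430,169.4439) → (157.3440,228.8047)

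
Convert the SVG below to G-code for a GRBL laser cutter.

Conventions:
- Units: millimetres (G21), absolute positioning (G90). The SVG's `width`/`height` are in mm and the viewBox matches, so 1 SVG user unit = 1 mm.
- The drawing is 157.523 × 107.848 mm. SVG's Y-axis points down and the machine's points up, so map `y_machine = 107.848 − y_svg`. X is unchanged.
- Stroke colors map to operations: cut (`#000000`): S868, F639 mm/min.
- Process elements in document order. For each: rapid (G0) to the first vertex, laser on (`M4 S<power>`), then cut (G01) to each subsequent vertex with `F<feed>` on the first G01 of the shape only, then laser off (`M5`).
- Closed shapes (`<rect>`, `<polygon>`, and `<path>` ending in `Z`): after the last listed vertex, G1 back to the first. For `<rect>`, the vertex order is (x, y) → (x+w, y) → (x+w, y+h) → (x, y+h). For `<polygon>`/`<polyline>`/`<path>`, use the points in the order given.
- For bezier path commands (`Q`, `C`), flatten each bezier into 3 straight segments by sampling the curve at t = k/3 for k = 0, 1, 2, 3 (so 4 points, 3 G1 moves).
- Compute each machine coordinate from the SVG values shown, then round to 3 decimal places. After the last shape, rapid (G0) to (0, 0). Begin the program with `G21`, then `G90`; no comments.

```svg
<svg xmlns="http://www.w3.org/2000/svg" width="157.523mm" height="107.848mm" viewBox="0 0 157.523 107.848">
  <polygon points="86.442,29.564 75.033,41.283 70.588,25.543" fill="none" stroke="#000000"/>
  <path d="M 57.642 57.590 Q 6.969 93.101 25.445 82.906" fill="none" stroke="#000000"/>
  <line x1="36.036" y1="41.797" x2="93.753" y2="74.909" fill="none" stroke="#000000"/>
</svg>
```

G21
G90
G0 X86.442 Y78.284
M4 S868
G01 X75.033 Y66.565 F639
G01 X70.588 Y82.305
G01 X86.442 Y78.284
M5
G0 X57.642 Y50.258
M4 S868
G01 X31.543 Y31.662 F639
G01 X20.811 Y23.224
G01 X25.445 Y24.942
M5
G0 X36.036 Y66.051
M4 S868
G01 X93.753 Y32.939 F639
M5
G0 X0.000 Y0.000

viewBox `0 0 157.523 107.848` with mm width/height → 1 unit = 1 mm. Flip: y_m = 107.848 − y_svg.

**Shape 1** — `<polygon>` regular polygon, stroke `#000000` → cut (S868, F639). Machine vertices: (86.442,78.284) → (75.033,66.565) → (70.588,82.305) → (86.442,78.284). Closed: final G1 returns to the first vertex.

**Shape 2** — `<path>` quadratic bezier, stroke `#000000` → cut (S868, F639). Control points (SVG): P0=(57.642,57.590), P1=(6.969,93.101), P2=(25.445,82.906); sampled at t=k/3. Machine vertices: (57.642,50.258) → (31.543,31.662) → (20.811,23.224) → (25.445,24.942). Open path.

**Shape 3** — `<line>` line segment, stroke `#000000` → cut (S868, F639). Machine vertices: (36.036,66.051) → (93.753,32.939). Open path.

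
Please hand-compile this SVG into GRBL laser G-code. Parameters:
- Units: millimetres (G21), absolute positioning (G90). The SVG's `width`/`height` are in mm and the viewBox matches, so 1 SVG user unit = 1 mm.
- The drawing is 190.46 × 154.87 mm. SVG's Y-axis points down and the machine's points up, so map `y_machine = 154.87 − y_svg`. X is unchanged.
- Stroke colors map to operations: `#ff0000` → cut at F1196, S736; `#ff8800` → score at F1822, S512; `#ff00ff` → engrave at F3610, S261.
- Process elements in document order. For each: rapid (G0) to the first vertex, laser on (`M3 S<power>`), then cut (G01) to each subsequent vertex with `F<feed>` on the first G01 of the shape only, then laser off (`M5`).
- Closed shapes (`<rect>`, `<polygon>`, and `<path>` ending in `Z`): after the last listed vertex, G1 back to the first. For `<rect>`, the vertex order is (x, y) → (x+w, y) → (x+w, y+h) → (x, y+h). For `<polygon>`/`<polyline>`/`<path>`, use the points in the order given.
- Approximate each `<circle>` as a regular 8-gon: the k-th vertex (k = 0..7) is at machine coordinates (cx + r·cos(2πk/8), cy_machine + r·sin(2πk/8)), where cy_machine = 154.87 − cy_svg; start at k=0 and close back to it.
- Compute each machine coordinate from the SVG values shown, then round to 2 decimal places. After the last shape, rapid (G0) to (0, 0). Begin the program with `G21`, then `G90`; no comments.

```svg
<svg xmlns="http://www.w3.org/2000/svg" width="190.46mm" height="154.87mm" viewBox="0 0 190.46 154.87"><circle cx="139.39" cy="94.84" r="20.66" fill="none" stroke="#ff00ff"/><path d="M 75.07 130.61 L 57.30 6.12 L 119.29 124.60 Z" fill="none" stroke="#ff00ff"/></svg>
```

G21
G90
G0 X160.05 Y60.03
M3 S261
G01 X154.00 Y74.64 F3610
G01 X139.39 Y80.69
G01 X124.78 Y74.64
G01 X118.73 Y60.03
G01 X124.78 Y45.42
G01 X139.39 Y39.37
G01 X154.00 Y45.42
G01 X160.05 Y60.03
M5
G0 X75.07 Y24.26
M3 S261
G01 X57.30 Y148.75 F3610
G01 X119.29 Y30.27
G01 X75.07 Y24.26
M5
G0 X0.00 Y0.00

1 u = 1 mm; y_m = 154.87 − y.

[1] `<circle>` circle, #ff00ff→engrave S261 F3610: (160.05,60.03) → (154.00,74.64) → (139.39,80.69) → (124.78,74.64) → (118.73,60.03) → (124.78,45.42) → (139.39,39.37) → (154.00,45.42) → (160.05,60.03) (closed)

[2] `<path>` closed polygon, #ff00ff→engrave S261 F3610: (75.07,24.26) → (57.30,148.75) → (119.29,30.27) → (75.07,24.26) (closed)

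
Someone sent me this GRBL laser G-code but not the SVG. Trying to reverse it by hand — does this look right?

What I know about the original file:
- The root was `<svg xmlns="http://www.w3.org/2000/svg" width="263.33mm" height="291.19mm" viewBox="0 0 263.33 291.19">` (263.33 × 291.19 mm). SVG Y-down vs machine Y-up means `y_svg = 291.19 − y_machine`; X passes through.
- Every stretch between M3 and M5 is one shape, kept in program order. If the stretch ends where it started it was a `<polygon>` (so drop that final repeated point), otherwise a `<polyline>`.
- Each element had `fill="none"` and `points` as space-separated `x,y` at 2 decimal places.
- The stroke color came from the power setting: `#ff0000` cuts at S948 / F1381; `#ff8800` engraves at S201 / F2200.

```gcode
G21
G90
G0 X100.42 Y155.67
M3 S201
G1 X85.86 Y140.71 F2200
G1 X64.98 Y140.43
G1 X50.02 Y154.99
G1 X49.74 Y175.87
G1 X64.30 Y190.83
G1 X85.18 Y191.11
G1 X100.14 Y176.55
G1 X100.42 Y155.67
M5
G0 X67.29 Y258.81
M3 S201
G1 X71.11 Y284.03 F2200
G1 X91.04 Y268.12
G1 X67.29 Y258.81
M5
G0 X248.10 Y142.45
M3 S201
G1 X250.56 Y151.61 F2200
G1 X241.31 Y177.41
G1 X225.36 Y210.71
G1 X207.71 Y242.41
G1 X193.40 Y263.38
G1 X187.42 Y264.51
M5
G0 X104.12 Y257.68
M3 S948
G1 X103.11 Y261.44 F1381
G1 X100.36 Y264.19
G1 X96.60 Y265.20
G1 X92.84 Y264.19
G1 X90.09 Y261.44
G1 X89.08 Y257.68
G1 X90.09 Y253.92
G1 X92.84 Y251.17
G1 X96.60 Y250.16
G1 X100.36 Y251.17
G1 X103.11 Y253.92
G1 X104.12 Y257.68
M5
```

y_svg = 291.19 − y_m.

[1] S201→`#ff8800` (engrave); closed run; points: 100.42,135.52 85.86,150.48 64.98,150.76 50.02,136.20 49.74,115.32 64.30,100.36 85.18,100.08 100.14,114.64

[2] S201→`#ff8800` (engrave); closed run; points: 67.29,32.38 71.11,7.16 91.04,23.07

[3] S201→`#ff8800` (engrave); open run; points: 248.10,148.74 250.56,139.58 241.31,113.78 225.36,80.48 207.71,48.78 193.40,27.81 187.42,26.68

[4] S948→`#ff0000` (cut); closed run; points: 104.12,33.51 103.11,29.75 100.36,27.00 96.60,25.99 92.84,27.00 90.09,29.75 89.08,33.51 90.09,37.27 92.84,40.02 96.60,41.03 100.36,40.02 103.11,37.27

<svg xmlns="http://www.w3.org/2000/svg" width="263.33mm" height="291.19mm" viewBox="0 0 263.33 291.19">
  <polygon points="100.42,135.52 85.86,150.48 64.98,150.76 50.02,136.20 49.74,115.32 64.30,100.36 85.18,100.08 100.14,114.64" fill="none" stroke="#ff8800"/>
  <polygon points="67.29,32.38 71.11,7.16 91.04,23.07" fill="none" stroke="#ff8800"/>
  <polyline points="248.10,148.74 250.56,139.58 241.31,113.78 225.36,80.48 207.71,48.78 193.40,27.81 187.42,26.68" fill="none" stroke="#ff8800"/>
  <polygon points="104.12,33.51 103.11,29.75 100.36,27.00 96.60,25.99 92.84,27.00 90.09,29.75 89.08,33.51 90.09,37.27 92.84,40.02 96.60,41.03 100.36,40.02 103.11,37.27" fill="none" stroke="#ff0000"/>
</svg>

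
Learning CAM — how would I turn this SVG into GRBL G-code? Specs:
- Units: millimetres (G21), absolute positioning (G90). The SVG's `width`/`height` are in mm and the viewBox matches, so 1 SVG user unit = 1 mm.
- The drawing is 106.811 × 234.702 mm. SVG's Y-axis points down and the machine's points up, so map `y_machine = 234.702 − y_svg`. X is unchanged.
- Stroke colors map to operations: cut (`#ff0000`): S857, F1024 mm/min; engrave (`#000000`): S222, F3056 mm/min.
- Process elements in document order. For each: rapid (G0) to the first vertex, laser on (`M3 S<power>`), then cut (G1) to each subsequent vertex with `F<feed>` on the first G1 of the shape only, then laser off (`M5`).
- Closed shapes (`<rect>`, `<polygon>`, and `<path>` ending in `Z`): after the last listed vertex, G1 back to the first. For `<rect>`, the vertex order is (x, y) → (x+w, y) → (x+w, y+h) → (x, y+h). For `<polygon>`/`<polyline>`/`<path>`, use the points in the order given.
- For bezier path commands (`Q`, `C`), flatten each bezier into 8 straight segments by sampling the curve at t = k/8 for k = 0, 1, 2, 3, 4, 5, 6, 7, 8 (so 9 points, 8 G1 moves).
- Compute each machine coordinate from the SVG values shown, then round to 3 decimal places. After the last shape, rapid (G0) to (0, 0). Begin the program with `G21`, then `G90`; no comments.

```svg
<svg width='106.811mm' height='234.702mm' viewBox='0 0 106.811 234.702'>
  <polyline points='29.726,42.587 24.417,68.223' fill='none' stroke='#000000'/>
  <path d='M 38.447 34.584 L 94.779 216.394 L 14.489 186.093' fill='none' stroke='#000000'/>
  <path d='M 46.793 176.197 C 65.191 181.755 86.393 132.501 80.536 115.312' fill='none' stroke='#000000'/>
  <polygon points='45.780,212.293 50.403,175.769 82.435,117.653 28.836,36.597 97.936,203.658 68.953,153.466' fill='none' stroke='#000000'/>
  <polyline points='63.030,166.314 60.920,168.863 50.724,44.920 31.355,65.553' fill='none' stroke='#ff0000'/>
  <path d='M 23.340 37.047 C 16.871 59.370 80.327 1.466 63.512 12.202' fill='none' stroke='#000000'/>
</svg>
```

1 u = 1 mm; y_m = 234.702 − y.

[1] `<polyline>` line segment, #000000→engrave S222 F3056: (29.726,192.115) → (24.417,166.479)

[2] `<path>` open polyline, #000000→engrave S222 F3056: (38.447,200.118) → (94.779,18.308) → (14.489,48.609)

[3] `<path>` cubic bezier, #000000→engrave S222 F3056: (46.793,58.505) → (53.765,58.820) → (60.651,63.256) → (67.099,70.795) → (72.760,80.417) → (77.284,91.106) → (80.322,101.844) → (81.522,111.611) → (80.536,119.390)

[4] `<polygon>` closed polygon, #000000→engrave S222 F3056: (45.780,22.409) → (50.403,58.933) → (82.435,117.049) → (28.836,198.105) → (97.936,31.044) → (68.953,81.236) → (45.780,22.409) (closed)

[5] `<polyline>` open polyline, #ff0000→cut S857 F1024: (63.030,68.388) → (60.920,65.839) → (50.724,189.782) → (31.355,169.149)

[6] `<path>` cubic bezier, #000000→engrave S222 F3056: (23.340,197.655) → (23.899,192.754) → (29.252,193.629) → (37.641,198.537) → (47.306,205.732) → (56.485,213.471) → (63.419,220.008) → (66.348,223.599) → (63.512,222.500)

G21
G90
G0 X29.726 Y192.115
M3 S222
G1 X24.417 Y166.479 F3056
M5
G0 X38.447 Y200.118
M3 S222
G1 X94.779 Y18.308 F3056
G1 X14.489 Y48.609
M5
G0 X46.793 Y58.505
M3 S222
G1 X53.765 Y58.820 F3056
G1 X60.651 Y63.256
G1 X67.099 Y70.795
G1 X72.760 Y80.417
G1 X77.284 Y91.106
G1 X80.322 Y101.844
G1 X81.522 Y111.611
G1 X80.536 Y119.390
M5
G0 X45.780 Y22.409
M3 S222
G1 X50.403 Y58.933 F3056
G1 X82.435 Y117.049
G1 X28.836 Y198.105
G1 X97.936 Y31.044
G1 X68.953 Y81.236
G1 X45.780 Y22.409
M5
G0 X63.030 Y68.388
M3 S857
G1 X60.920 Y65.839 F1024
G1 X50.724 Y189.782
G1 X31.355 Y169.149
M5
G0 X23.340 Y197.655
M3 S222
G1 X23.899 Y192.754 F3056
G1 X29.252 Y193.629
G1 X37.641 Y198.537
G1 X47.306 Y205.732
G1 X56.485 Y213.471
G1 X63.419 Y220.008
G1 X66.348 Y223.599
G1 X63.512 Y222.500
M5
G0 X0.000 Y0.000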